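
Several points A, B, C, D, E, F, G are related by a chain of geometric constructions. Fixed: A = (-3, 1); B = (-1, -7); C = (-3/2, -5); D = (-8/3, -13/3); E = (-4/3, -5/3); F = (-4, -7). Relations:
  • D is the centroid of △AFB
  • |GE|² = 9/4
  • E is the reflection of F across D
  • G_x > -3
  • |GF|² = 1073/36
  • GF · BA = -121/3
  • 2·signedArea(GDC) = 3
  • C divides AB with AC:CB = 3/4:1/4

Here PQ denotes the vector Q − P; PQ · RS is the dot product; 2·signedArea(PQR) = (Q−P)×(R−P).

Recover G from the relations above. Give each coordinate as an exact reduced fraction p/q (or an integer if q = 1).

1. G_x = -17/6  [2·signedArea(GDC) = 3 ∩ GF · BA = -121/3]
2. G_y = -5/3  [2·signedArea(GDC) = 3 ∩ GF · BA = -121/3]
   → G = (-17/6, -5/3)

G = (-17/6, -5/3)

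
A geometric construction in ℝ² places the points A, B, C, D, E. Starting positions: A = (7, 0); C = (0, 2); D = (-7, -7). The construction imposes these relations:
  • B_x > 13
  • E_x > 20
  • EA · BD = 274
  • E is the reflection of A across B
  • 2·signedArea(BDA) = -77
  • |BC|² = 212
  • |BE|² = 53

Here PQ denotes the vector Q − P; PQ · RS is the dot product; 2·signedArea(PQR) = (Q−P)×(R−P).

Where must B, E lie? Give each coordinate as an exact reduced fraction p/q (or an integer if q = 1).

B = (14, -2)
E = (21, -4)

1. B_x = 14  [line -7·x + 14·y + 126 = 0 ∩ |BC|² = 212]
2. B_y = -2  [line -7·x + 14·y + 126 = 0 ∩ |BC|² = 212]
   → B = (14, -2)
3. E_x = 21  [E is the reflection of A across B]
4. E_y = -4  [E is the reflection of A across B]
   → E = (21, -4)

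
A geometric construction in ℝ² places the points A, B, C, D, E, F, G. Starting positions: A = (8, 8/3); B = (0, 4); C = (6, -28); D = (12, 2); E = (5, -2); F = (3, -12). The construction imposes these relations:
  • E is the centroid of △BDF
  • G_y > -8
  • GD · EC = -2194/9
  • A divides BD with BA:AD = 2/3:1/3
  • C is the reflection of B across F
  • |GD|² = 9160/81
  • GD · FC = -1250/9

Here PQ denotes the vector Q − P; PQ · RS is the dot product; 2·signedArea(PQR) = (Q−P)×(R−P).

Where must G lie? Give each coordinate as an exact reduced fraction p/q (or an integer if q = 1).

G = (22/3, -68/9)

1. G_x = 22/3  [GD · EC = -2194/9 ∩ GD · FC = -1250/9]
2. G_y = -68/9  [GD · EC = -2194/9 ∩ GD · FC = -1250/9]
   → G = (22/3, -68/9)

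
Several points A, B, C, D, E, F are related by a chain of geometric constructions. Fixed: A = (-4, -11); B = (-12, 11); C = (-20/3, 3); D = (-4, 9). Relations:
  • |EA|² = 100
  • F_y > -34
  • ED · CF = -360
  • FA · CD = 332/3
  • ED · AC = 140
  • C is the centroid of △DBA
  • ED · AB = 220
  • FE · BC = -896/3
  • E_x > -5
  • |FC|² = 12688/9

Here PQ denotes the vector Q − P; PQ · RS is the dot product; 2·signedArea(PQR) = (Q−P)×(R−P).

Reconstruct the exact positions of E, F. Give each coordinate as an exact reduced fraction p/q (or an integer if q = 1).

E = (-4, -1)
F = (4, -33)

1. E_x = -4  [ED · AC = 140 ∩ ED · AB = 220]
2. E_y = -1  [ED · AC = 140 ∩ ED · AB = 220]
   → E = (-4, -1)
3. F_x = 4  [FE · BC = -896/3 ∩ FA · CD = 332/3]
4. F_y = -33  [FE · BC = -896/3 ∩ FA · CD = 332/3]
   → F = (4, -33)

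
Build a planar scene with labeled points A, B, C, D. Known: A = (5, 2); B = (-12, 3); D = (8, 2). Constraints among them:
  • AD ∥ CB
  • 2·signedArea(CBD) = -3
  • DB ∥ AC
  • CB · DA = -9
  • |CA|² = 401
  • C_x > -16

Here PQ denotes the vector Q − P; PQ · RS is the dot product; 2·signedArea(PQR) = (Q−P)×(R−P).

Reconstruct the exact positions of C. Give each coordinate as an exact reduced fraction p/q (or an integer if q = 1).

C = (-15, 3)

1. C_x = -15  [AD ∥ CB ∩ DB ∥ AC]
2. C_y = 3  [AD ∥ CB ∩ DB ∥ AC]
   → C = (-15, 3)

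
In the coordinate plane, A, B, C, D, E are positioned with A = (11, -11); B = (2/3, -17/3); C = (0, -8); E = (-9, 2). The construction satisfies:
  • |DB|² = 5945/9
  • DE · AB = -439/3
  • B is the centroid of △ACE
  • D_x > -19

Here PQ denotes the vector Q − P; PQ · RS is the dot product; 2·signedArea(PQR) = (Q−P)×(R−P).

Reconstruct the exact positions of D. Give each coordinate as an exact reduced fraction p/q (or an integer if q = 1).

1. D_x = -18  [line 31/3·x + -16/3·y + 250 = 0 ∩ |DB|² = 5945/9]
2. D_y = 12  [line 31/3·x + -16/3·y + 250 = 0 ∩ |DB|² = 5945/9]
   → D = (-18, 12)

D = (-18, 12)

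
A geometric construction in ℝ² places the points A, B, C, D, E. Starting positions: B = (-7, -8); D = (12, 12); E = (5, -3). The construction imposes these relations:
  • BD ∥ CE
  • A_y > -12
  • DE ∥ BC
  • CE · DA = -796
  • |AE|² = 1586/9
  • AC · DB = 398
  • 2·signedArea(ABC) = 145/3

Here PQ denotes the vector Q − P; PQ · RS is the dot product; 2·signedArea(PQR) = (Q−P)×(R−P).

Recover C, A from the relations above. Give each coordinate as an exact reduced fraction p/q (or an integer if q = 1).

A = (-16/3, -34/3)
C = (-14, -23)

1. C_x = -14  [BD ∥ CE ∩ DE ∥ BC]
2. C_y = -23  [BD ∥ CE ∩ DE ∥ BC]
   → C = (-14, -23)
3. A_x = -16/3  [AC · DB = 398 ∩ 2·signedArea(ABC) = 145/3]
4. A_y = -34/3  [AC · DB = 398 ∩ 2·signedArea(ABC) = 145/3]
   → A = (-16/3, -34/3)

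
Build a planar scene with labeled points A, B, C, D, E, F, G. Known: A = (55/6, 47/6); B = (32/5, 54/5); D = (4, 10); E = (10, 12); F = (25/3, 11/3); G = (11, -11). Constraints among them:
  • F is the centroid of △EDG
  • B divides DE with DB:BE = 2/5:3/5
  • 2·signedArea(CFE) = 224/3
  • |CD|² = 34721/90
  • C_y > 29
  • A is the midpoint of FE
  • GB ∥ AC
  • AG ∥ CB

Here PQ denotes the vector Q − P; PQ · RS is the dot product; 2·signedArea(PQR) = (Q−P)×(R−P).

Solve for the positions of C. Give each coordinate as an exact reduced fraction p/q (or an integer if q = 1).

C = (137/30, 889/30)

1. C_x = 137/30  [AG ∥ CB ∩ GB ∥ AC]
2. C_y = 889/30  [AG ∥ CB ∩ GB ∥ AC]
   → C = (137/30, 889/30)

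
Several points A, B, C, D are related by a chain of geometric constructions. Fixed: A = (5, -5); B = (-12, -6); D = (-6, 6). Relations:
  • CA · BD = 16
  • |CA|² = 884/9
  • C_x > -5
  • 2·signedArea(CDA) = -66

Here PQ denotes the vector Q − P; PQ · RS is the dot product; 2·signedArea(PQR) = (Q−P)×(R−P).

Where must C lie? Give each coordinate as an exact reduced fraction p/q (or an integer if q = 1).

C = (-13/3, -5/3)

1. C_x = -13/3  [2·signedArea(CDA) = -66 ∩ CA · BD = 16]
2. C_y = -5/3  [2·signedArea(CDA) = -66 ∩ CA · BD = 16]
   → C = (-13/3, -5/3)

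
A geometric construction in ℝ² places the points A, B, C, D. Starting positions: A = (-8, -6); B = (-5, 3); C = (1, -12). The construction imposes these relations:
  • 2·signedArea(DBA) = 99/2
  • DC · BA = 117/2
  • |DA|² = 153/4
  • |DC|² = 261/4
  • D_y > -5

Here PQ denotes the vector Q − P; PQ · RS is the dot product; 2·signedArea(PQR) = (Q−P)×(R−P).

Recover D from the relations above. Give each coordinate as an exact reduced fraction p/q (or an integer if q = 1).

D = (-2, -9/2)

1. D_x = -2  [DC · BA = 117/2 ∩ 2·signedArea(DBA) = 99/2]
2. D_y = -9/2  [DC · BA = 117/2 ∩ 2·signedArea(DBA) = 99/2]
   → D = (-2, -9/2)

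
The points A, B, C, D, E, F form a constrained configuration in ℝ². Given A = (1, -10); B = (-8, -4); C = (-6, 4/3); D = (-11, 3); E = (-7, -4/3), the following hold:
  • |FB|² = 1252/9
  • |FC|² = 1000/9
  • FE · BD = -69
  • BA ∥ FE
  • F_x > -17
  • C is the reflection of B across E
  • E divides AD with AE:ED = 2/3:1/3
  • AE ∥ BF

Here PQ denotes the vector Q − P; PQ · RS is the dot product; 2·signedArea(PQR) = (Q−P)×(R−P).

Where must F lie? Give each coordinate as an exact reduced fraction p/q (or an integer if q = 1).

1. F_x = -16  [BA ∥ FE ∩ AE ∥ BF]
2. F_y = 14/3  [BA ∥ FE ∩ AE ∥ BF]
   → F = (-16, 14/3)

F = (-16, 14/3)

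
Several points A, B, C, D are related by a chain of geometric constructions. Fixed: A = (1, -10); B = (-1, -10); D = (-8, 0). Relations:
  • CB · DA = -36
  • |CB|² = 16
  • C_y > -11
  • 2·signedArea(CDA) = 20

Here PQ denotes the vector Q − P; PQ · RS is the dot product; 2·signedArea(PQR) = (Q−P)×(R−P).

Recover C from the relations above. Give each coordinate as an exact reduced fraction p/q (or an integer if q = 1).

C = (3, -10)

1. C_x = 3  [CB · DA = -36 ∩ 2·signedArea(CDA) = 20]
2. C_y = -10  [CB · DA = -36 ∩ 2·signedArea(CDA) = 20]
   → C = (3, -10)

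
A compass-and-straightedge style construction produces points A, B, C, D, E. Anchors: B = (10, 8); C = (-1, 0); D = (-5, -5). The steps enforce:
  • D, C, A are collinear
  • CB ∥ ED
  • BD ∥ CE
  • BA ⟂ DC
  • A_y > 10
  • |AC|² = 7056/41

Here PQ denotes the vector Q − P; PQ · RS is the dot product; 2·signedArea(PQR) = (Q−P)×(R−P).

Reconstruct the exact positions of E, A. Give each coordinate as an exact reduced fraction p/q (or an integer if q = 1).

1. E_x = -16  [CB ∥ ED ∩ BD ∥ CE]
2. E_y = -13  [CB ∥ ED ∩ BD ∥ CE]
   → E = (-16, -13)
3. A_x = 295/41  [D, C, A are collinear ∩ BA ⟂ DC]
4. A_y = 420/41  [D, C, A are collinear ∩ BA ⟂ DC]
   → A = (295/41, 420/41)

A = (295/41, 420/41)
E = (-16, -13)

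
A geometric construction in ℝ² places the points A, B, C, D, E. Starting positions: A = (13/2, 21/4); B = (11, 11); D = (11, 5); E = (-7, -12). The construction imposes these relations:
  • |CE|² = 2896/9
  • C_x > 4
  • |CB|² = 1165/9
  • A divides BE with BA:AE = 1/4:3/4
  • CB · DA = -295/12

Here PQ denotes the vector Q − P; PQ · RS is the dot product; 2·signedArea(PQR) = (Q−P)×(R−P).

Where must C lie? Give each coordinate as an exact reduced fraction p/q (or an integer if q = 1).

C = (5, 4/3)

1. C_x = 5  [line 9/2·x + -1/4·y + -133/6 = 0 ∩ |CE|² = 2896/9]
2. C_y = 4/3  [line 9/2·x + -1/4·y + -133/6 = 0 ∩ |CE|² = 2896/9]
   → C = (5, 4/3)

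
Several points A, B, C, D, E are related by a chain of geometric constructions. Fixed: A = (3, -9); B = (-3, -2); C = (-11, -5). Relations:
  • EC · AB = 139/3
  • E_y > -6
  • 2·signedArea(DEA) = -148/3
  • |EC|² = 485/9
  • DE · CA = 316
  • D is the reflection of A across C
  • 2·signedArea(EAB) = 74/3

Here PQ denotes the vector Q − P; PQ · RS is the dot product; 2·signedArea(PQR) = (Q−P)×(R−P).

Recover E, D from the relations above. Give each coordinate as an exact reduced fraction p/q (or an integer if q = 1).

D = (-25, -1)
E = (-11/3, -16/3)

1. E_x = -11/3  [2·signedArea(EAB) = 74/3 ∩ EC · AB = 139/3]
2. E_y = -16/3  [2·signedArea(EAB) = 74/3 ∩ EC · AB = 139/3]
   → E = (-11/3, -16/3)
3. D_x = -25  [D is the reflection of A across C]
4. D_y = -1  [D is the reflection of A across C]
   → D = (-25, -1)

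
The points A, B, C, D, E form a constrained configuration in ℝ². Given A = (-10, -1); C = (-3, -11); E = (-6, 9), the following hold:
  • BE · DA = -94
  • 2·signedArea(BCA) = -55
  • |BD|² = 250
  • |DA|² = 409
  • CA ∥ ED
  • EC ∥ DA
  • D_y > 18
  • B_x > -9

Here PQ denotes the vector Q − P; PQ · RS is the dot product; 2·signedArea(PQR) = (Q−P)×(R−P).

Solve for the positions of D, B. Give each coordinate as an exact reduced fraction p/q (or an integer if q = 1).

1. D_x = -13  [EC ∥ DA ∩ CA ∥ ED]
2. D_y = 19  [EC ∥ DA ∩ CA ∥ ED]
   → D = (-13, 19)
3. B_x = -8  [2·signedArea(BCA) = -55 ∩ BE · DA = -94]
4. B_y = 4  [2·signedArea(BCA) = -55 ∩ BE · DA = -94]
   → B = (-8, 4)

B = (-8, 4)
D = (-13, 19)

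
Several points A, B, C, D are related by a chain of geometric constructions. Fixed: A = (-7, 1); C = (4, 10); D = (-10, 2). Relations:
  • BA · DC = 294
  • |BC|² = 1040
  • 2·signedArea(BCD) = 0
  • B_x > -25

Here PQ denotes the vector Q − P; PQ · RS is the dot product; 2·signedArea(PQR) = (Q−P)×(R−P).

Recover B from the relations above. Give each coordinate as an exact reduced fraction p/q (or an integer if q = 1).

1. B_x = -24  [2·signedArea(BCD) = 0 ∩ BA · DC = 294]
2. B_y = -6  [2·signedArea(BCD) = 0 ∩ BA · DC = 294]
   → B = (-24, -6)

B = (-24, -6)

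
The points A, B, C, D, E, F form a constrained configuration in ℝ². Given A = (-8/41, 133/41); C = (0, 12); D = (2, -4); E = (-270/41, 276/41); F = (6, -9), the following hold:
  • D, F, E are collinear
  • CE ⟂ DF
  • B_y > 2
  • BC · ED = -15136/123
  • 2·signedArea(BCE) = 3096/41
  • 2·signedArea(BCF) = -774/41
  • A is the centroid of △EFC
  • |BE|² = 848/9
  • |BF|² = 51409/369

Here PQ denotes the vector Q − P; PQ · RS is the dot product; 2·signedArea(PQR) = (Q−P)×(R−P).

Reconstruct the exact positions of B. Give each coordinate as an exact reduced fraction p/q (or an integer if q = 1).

1. B_x = 238/123  [2·signedArea(BCF) = -774/41 ∩ BC · ED = -15136/123]
2. B_y = 256/123  [2·signedArea(BCF) = -774/41 ∩ BC · ED = -15136/123]
   → B = (238/123, 256/123)

B = (238/123, 256/123)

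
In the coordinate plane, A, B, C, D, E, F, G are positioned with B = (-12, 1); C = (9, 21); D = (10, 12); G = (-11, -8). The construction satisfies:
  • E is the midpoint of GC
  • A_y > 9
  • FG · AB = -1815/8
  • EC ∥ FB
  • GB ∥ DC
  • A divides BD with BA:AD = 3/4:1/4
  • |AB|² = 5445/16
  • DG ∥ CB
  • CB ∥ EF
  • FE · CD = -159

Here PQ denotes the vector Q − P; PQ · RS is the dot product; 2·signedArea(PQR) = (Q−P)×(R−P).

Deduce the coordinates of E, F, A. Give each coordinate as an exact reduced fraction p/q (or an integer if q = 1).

1. E_x = -1  [E is the midpoint of GC]
2. E_y = 13/2  [E is the midpoint of GC]
   → E = (-1, 13/2)
3. F_x = -22  [EC ∥ FB ∩ CB ∥ EF]
4. F_y = -27/2  [EC ∥ FB ∩ CB ∥ EF]
   → F = (-22, -27/2)
5. A_x = 9/2  [A divides BD with BA:AD = 3/4:1/4]
6. A_y = 37/4  [A divides BD with BA:AD = 3/4:1/4]
   → A = (9/2, 37/4)

A = (9/2, 37/4)
E = (-1, 13/2)
F = (-22, -27/2)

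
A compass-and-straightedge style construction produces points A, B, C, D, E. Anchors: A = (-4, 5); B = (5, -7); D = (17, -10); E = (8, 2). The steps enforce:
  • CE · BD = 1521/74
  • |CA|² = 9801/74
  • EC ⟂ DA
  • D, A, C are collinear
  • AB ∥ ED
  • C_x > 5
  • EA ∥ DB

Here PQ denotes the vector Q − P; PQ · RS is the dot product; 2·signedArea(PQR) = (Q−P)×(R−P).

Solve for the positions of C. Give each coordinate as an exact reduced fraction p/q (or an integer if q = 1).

1. C_x = 397/74  [D, A, C are collinear ∩ EC ⟂ DA]
2. C_y = -125/74  [D, A, C are collinear ∩ EC ⟂ DA]
   → C = (397/74, -125/74)

C = (397/74, -125/74)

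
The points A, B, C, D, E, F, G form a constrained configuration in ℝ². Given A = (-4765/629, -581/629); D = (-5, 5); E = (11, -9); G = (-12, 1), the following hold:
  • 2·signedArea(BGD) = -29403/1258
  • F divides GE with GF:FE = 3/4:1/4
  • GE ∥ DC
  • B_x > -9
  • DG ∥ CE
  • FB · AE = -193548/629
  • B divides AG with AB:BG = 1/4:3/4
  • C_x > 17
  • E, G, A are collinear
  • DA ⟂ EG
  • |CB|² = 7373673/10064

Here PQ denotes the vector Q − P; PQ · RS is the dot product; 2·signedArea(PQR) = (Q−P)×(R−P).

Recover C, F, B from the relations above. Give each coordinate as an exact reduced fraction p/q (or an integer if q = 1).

B = (-21843/2516, -557/1258)
C = (18, -5)
F = (21/4, -13/2)

1. C_x = 18  [DG ∥ CE ∩ GE ∥ DC]
2. C_y = -5  [DG ∥ CE ∩ GE ∥ DC]
   → C = (18, -5)
3. F_x = 21/4  [F divides GE with GF:FE = 3/4:1/4]
4. F_y = -13/2  [F divides GE with GF:FE = 3/4:1/4]
   → F = (21/4, -13/2)
5. B_x = -21843/2516  [B divides AG with AB:BG = 1/4:3/4]
6. B_y = -557/1258  [B divides AG with AB:BG = 1/4:3/4]
   → B = (-21843/2516, -557/1258)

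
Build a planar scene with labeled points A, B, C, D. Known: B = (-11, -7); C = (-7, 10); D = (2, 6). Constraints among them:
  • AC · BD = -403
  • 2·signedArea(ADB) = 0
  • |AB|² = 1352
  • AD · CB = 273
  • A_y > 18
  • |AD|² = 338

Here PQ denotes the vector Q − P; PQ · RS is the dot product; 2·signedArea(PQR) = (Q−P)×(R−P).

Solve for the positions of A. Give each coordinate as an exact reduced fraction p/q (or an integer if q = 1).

A = (15, 19)

1. A_x = 15  [2·signedArea(ADB) = 0 ∩ AC · BD = -403]
2. A_y = 19  [2·signedArea(ADB) = 0 ∩ AC · BD = -403]
   → A = (15, 19)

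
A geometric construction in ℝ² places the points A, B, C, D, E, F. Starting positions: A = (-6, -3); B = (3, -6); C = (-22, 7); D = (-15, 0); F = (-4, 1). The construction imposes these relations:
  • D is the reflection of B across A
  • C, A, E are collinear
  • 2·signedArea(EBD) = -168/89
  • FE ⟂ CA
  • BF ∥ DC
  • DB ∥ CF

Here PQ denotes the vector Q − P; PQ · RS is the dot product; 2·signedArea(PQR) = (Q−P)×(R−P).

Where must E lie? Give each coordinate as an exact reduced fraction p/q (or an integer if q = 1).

E = (-566/89, -247/89)

1. E_x = -566/89  [C, A, E are collinear ∩ FE ⟂ CA]
2. E_y = -247/89  [C, A, E are collinear ∩ FE ⟂ CA]
   → E = (-566/89, -247/89)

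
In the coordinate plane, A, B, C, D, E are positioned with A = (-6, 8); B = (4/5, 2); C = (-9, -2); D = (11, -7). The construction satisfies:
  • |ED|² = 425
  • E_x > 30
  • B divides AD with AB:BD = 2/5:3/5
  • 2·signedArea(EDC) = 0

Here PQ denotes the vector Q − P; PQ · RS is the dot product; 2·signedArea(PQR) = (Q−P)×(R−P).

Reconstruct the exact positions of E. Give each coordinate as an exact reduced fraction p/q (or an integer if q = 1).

E = (31, -12)

1. E_x = 31  [line -5·x + -20·y + -85 = 0 ∩ |ED|² = 425]
2. E_y = -12  [line -5·x + -20·y + -85 = 0 ∩ |ED|² = 425]
   → E = (31, -12)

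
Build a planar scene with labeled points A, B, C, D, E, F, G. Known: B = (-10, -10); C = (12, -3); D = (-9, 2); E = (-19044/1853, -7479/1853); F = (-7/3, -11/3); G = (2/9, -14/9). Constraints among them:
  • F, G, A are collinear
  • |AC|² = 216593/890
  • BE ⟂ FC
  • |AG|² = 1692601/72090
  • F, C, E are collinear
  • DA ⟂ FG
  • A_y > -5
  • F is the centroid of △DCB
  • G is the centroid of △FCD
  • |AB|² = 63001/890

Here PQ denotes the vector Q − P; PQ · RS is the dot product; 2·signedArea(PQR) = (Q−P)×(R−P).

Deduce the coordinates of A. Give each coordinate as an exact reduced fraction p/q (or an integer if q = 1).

A = (-3127/890, -4131/890)

1. A_x = -3127/890  [F, G, A are collinear ∩ DA ⟂ FG]
2. A_y = -4131/890  [F, G, A are collinear ∩ DA ⟂ FG]
   → A = (-3127/890, -4131/890)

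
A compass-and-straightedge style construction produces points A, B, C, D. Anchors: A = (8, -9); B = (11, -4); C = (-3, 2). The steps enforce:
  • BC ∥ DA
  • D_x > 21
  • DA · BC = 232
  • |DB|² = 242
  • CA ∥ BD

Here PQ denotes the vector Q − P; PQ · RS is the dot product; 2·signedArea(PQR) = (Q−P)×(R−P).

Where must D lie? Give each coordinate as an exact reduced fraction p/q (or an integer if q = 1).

1. D_x = 22  [BC ∥ DA ∩ CA ∥ BD]
2. D_y = -15  [BC ∥ DA ∩ CA ∥ BD]
   → D = (22, -15)

D = (22, -15)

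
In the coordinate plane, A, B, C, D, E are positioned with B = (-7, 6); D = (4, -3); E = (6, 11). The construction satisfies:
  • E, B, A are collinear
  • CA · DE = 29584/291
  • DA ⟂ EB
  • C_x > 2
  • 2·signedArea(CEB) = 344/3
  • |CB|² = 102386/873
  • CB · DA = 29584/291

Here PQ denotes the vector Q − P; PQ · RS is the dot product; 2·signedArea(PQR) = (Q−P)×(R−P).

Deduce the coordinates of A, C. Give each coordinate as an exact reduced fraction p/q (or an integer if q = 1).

1. A_x = -42/97  [E, B, A are collinear ∩ DA ⟂ EB]
2. A_y = 827/97  [E, B, A are collinear ∩ DA ⟂ EB]
   → A = (-42/97, 827/97)
3. C_x = 734/291  [CB · DA = 29584/291 ∩ CA · DE = 29584/291]
4. C_y = 245/291  [CB · DA = 29584/291 ∩ CA · DE = 29584/291]
   → C = (734/291, 245/291)

A = (-42/97, 827/97)
C = (734/291, 245/291)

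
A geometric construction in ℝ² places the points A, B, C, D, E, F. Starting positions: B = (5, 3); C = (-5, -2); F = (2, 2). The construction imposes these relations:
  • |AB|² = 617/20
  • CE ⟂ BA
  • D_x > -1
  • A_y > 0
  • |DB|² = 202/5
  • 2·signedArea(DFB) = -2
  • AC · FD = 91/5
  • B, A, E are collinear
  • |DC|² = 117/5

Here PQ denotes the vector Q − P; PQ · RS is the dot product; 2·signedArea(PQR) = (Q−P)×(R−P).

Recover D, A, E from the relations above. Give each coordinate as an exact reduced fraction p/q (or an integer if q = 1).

A = (-1/10, 4/5)
D = (-4/5, 2/5)
E = (-3239/617, -877/617)

1. D_x = -4/5  [line -1·x + 3·y + -2 = 0 ∩ |DC|² = 117/5]
2. D_y = 2/5  [line -1·x + 3·y + -2 = 0 ∩ |DC|² = 117/5]
   → D = (-4/5, 2/5)
3. A_x = -1/10  [line 14/5·x + 8/5·y + -1 = 0 ∩ |AB|² = 617/20]
4. A_y = 4/5  [line 14/5·x + 8/5·y + -1 = 0 ∩ |AB|² = 617/20]
   → A = (-1/10, 4/5)
5. E_x = -3239/617  [B, A, E are collinear ∩ CE ⟂ BA]
6. E_y = -877/617  [B, A, E are collinear ∩ CE ⟂ BA]
   → E = (-3239/617, -877/617)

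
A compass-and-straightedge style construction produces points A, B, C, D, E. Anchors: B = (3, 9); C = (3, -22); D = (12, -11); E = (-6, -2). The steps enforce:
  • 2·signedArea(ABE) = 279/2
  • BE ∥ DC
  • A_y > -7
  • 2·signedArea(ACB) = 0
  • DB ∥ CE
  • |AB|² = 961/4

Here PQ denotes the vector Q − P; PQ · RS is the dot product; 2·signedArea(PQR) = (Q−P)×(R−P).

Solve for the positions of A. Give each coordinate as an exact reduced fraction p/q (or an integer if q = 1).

A = (3, -13/2)

1. A_x = 3  [2·signedArea(ACB) = 0 ∩ 2·signedArea(ABE) = 279/2]
2. A_y = -13/2  [2·signedArea(ACB) = 0 ∩ 2·signedArea(ABE) = 279/2]
   → A = (3, -13/2)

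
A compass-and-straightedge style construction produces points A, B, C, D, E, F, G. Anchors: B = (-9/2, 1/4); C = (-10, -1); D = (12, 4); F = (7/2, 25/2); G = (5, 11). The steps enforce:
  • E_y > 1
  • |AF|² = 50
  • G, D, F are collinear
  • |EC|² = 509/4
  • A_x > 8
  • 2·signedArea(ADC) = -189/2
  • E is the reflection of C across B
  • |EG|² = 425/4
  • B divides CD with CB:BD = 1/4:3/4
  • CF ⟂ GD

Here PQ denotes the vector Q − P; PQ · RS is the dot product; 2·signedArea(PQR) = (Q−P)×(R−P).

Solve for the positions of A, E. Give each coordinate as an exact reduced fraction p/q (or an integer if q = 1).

A = (17/2, 15/2)
E = (1, 3/2)

1. A_x = 17/2  [line 5·x + -22·y + 245/2 = 0 ∩ |AF|² = 50]
2. A_y = 15/2  [line 5·x + -22·y + 245/2 = 0 ∩ |AF|² = 50]
   → A = (17/2, 15/2)
3. E_x = 1  [E is the reflection of C across B]
4. E_y = 3/2  [E is the reflection of C across B]
   → E = (1, 3/2)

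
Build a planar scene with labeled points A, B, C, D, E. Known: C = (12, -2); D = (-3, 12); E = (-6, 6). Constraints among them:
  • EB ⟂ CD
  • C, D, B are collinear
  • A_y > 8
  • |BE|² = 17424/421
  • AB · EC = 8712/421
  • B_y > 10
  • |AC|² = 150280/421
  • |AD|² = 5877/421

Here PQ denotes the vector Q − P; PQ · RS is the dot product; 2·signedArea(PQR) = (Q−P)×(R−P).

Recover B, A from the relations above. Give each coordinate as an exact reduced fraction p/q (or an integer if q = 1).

1. B_x = -678/421  [C, D, B are collinear ∩ EB ⟂ CD]
2. B_y = 4506/421  [C, D, B are collinear ∩ EB ⟂ CD]
   → B = (-678/421, 4506/421)
3. A_x = -1602/421  [line -18·x + 8·y + -56964/421 = 0 ∩ |AC|² = 150280/421]
4. A_y = 3516/421  [line -18·x + 8·y + -56964/421 = 0 ∩ |AC|² = 150280/421]
   → A = (-1602/421, 3516/421)

A = (-1602/421, 3516/421)
B = (-678/421, 4506/421)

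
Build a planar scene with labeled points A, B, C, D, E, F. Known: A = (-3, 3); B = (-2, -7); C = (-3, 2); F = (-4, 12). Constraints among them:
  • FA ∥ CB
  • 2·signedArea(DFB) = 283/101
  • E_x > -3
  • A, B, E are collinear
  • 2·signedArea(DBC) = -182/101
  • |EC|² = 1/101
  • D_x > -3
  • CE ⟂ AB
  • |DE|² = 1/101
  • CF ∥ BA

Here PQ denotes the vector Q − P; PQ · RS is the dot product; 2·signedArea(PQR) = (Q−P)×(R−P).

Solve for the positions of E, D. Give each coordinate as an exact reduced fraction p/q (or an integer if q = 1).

1. E_x = -293/101  [A, B, E are collinear ∩ CE ⟂ AB]
2. E_y = 203/101  [A, B, E are collinear ∩ CE ⟂ AB]
   → E = (-293/101, 203/101)
3. D_x = -283/101  [2·signedArea(DBC) = -182/101 ∩ 2·signedArea(DFB) = 283/101]
4. D_y = 204/101  [2·signedArea(DBC) = -182/101 ∩ 2·signedArea(DFB) = 283/101]
   → D = (-283/101, 204/101)

D = (-283/101, 204/101)
E = (-293/101, 203/101)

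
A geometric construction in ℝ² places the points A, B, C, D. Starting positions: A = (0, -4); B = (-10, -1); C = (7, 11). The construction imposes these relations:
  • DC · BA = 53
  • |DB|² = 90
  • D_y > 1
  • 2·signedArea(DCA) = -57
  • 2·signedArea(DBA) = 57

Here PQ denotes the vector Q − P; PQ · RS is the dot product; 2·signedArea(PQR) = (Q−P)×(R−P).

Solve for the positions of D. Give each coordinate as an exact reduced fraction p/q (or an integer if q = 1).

1. D_x = -1  [2·signedArea(DCA) = -57 ∩ DC · BA = 53]
2. D_y = 2  [2·signedArea(DCA) = -57 ∩ DC · BA = 53]
   → D = (-1, 2)

D = (-1, 2)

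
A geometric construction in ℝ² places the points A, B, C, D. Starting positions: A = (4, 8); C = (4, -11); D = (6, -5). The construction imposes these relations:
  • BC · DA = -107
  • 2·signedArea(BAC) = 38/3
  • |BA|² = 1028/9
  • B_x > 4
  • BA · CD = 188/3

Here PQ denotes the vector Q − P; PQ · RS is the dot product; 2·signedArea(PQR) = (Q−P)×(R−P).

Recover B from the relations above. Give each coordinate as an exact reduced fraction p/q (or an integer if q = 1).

1. B_x = 14/3  [BC · DA = -107 ∩ BA · CD = 188/3]
2. B_y = -8/3  [BC · DA = -107 ∩ BA · CD = 188/3]
   → B = (14/3, -8/3)

B = (14/3, -8/3)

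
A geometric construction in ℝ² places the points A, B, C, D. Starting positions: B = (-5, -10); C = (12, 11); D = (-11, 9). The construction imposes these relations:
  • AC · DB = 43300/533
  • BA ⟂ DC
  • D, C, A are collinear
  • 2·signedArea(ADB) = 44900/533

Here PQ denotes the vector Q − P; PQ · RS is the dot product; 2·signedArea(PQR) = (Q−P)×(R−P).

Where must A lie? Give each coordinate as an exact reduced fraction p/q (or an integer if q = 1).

1. A_x = -3563/533  [D, C, A are collinear ∩ BA ⟂ DC]
2. A_y = 4997/533  [D, C, A are collinear ∩ BA ⟂ DC]
   → A = (-3563/533, 4997/533)

A = (-3563/533, 4997/533)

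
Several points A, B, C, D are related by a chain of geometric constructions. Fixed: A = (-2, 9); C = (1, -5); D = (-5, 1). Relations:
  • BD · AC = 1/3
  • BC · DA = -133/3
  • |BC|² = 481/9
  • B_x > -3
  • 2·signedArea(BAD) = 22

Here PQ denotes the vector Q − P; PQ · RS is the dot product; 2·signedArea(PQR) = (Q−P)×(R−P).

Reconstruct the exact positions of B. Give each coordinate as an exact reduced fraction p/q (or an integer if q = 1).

B = (-2, 5/3)

1. B_x = -2  [BD · AC = 1/3 ∩ BC · DA = -133/3]
2. B_y = 5/3  [BD · AC = 1/3 ∩ BC · DA = -133/3]
   → B = (-2, 5/3)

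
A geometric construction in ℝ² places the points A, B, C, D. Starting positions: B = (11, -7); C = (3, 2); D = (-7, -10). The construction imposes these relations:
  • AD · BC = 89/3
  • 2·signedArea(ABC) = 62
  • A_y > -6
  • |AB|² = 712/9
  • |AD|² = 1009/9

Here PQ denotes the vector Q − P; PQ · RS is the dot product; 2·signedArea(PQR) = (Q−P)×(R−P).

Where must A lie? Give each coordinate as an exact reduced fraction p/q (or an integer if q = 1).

A = (7/3, -5)

1. A_x = 7/3  [2·signedArea(ABC) = 62 ∩ AD · BC = 89/3]
2. A_y = -5  [2·signedArea(ABC) = 62 ∩ AD · BC = 89/3]
   → A = (7/3, -5)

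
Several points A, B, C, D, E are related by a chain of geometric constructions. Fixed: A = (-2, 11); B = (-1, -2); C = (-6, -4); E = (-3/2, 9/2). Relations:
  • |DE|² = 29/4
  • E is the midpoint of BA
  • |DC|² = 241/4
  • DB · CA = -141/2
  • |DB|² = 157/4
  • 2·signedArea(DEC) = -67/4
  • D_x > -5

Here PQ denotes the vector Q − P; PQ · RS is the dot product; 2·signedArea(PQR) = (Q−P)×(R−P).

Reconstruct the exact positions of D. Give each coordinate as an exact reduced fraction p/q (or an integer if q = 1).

D = (-4, 7/2)

1. D_x = -4  [2·signedArea(DEC) = -67/4 ∩ DB · CA = -141/2]
2. D_y = 7/2  [2·signedArea(DEC) = -67/4 ∩ DB · CA = -141/2]
   → D = (-4, 7/2)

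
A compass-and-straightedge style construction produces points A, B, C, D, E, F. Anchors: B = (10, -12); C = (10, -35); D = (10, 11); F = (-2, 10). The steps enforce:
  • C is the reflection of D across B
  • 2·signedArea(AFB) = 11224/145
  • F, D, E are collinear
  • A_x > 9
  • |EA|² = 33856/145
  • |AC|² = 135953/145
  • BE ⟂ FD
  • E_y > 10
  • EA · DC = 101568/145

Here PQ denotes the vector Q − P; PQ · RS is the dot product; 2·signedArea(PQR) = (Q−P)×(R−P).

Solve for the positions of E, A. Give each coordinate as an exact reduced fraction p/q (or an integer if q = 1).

1. E_x = 1174/145  [F, D, E are collinear ∩ BE ⟂ FD]
2. E_y = 1572/145  [F, D, E are collinear ∩ BE ⟂ FD]
   → E = (1174/145, 1572/145)
3. A_x = 1358/145  [2·signedArea(AFB) = 11224/145 ∩ EA · DC = 101568/145]
4. A_y = -636/145  [2·signedArea(AFB) = 11224/145 ∩ EA · DC = 101568/145]
   → A = (1358/145, -636/145)

A = (1358/145, -636/145)
E = (1174/145, 1572/145)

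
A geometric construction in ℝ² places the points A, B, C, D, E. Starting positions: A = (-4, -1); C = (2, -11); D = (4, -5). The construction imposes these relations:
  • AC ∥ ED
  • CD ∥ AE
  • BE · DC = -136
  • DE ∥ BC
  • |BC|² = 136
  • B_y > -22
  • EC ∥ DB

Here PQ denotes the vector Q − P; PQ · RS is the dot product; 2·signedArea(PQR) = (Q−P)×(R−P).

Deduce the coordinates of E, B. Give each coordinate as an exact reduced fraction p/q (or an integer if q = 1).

B = (8, -21)
E = (-2, 5)

1. E_x = -2  [AC ∥ ED ∩ CD ∥ AE]
2. E_y = 5  [AC ∥ ED ∩ CD ∥ AE]
   → E = (-2, 5)
3. B_x = 8  [DE ∥ BC ∩ EC ∥ DB]
4. B_y = -21  [DE ∥ BC ∩ EC ∥ DB]
   → B = (8, -21)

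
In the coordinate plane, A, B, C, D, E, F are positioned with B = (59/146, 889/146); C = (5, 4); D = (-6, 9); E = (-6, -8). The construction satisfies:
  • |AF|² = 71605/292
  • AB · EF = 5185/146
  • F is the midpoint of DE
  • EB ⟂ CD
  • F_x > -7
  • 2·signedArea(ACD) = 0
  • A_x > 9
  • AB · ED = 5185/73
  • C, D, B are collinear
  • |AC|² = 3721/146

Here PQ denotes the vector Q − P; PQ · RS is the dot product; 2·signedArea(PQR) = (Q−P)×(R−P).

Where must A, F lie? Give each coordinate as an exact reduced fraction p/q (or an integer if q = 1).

A = (1401/146, 279/146)
F = (-6, 1/2)

1. A_x = 1401/146  [2·signedArea(ACD) = 0 ∩ AB · ED = 5185/73]
2. A_y = 279/146  [2·signedArea(ACD) = 0 ∩ AB · ED = 5185/73]
   → A = (1401/146, 279/146)
3. F_x = -6  [F is the midpoint of DE]
4. F_y = 1/2  [F is the midpoint of DE]
   → F = (-6, 1/2)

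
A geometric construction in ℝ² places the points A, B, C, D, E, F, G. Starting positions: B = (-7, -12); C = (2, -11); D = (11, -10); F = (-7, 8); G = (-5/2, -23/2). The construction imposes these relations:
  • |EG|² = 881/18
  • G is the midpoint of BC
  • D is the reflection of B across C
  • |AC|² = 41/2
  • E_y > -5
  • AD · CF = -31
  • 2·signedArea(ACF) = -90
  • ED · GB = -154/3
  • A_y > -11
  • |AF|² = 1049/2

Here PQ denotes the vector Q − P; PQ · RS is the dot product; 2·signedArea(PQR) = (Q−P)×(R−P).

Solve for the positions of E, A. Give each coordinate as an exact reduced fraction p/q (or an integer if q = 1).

1. E_x = -1  [line 9/2·x + 1/2·y + 41/6 = 0 ∩ |EG|² = 881/18]
2. E_y = -14/3  [line 9/2·x + 1/2·y + 41/6 = 0 ∩ |EG|² = 881/18]
   → E = (-1, -14/3)
3. A_x = 13/2  [2·signedArea(ACF) = -90 ∩ AD · CF = -31]
4. A_y = -21/2  [2·signedArea(ACF) = -90 ∩ AD · CF = -31]
   → A = (13/2, -21/2)

A = (13/2, -21/2)
E = (-1, -14/3)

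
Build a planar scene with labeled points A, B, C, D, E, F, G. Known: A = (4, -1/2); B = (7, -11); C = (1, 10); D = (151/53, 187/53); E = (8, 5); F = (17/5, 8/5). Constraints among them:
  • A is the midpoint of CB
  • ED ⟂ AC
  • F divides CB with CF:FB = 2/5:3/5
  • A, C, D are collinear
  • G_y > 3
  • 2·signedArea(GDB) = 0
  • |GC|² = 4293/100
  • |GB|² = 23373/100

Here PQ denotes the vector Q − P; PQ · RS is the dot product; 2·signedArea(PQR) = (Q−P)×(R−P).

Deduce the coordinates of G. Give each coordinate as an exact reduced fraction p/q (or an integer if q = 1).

1. G_x = 14/5  [line 770/53·x + 220/53·y + -2970/53 = 0 ∩ |GB|² = 23373/100]
2. G_y = 37/10  [line 770/53·x + 220/53·y + -2970/53 = 0 ∩ |GB|² = 23373/100]
   → G = (14/5, 37/10)

G = (14/5, 37/10)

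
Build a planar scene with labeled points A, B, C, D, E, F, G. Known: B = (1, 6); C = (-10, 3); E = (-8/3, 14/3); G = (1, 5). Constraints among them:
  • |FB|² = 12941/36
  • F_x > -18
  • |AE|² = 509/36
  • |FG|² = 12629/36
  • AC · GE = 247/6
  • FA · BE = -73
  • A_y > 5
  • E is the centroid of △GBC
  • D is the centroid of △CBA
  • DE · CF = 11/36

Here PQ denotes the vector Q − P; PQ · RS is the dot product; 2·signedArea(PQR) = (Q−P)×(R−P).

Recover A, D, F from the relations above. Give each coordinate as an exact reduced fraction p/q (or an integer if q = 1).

A = (1, 11/2)
D = (-8/3, 29/6)
F = (-52/3, 7/6)

1. A_x = 1  [line 11/3·x + 1/3·y + -11/2 = 0 ∩ |AE|² = 509/36]
2. A_y = 11/2  [line 11/3·x + 1/3·y + -11/2 = 0 ∩ |AE|² = 509/36]
   → A = (1, 11/2)
3. D_x = -8/3  [D is the centroid of △CBA]
4. D_y = 29/6  [D is the centroid of △CBA]
   → D = (-8/3, 29/6)
5. F_x = -52/3  [FA · BE = -73 ∩ DE · CF = 11/36]
6. F_y = 7/6  [FA · BE = -73 ∩ DE · CF = 11/36]
   → F = (-52/3, 7/6)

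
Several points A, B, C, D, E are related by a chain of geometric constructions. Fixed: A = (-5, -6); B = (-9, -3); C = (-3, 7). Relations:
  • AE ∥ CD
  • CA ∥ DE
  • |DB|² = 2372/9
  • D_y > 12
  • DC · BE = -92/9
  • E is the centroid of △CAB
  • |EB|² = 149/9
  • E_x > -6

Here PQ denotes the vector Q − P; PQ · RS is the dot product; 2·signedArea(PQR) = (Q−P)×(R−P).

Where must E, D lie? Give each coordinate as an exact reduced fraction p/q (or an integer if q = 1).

1. E_x = -17/3  [E is the centroid of △CAB]
2. E_y = -2/3  [E is the centroid of △CAB]
   → E = (-17/3, -2/3)
3. D_x = -11/3  [CA ∥ DE ∩ AE ∥ CD]
4. D_y = 37/3  [CA ∥ DE ∩ AE ∥ CD]
   → D = (-11/3, 37/3)

D = (-11/3, 37/3)
E = (-17/3, -2/3)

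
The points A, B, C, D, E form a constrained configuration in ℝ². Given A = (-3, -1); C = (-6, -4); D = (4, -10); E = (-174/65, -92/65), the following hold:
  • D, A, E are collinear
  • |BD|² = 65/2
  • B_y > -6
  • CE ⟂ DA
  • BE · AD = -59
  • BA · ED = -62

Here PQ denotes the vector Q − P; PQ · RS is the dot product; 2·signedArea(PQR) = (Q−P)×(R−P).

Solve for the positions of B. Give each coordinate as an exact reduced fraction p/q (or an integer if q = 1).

1. B_x = 1/2  [line -7·x + 9·y + 53 = 0 ∩ |BD|² = 65/2]
2. B_y = -11/2  [line -7·x + 9·y + 53 = 0 ∩ |BD|² = 65/2]
   → B = (1/2, -11/2)

B = (1/2, -11/2)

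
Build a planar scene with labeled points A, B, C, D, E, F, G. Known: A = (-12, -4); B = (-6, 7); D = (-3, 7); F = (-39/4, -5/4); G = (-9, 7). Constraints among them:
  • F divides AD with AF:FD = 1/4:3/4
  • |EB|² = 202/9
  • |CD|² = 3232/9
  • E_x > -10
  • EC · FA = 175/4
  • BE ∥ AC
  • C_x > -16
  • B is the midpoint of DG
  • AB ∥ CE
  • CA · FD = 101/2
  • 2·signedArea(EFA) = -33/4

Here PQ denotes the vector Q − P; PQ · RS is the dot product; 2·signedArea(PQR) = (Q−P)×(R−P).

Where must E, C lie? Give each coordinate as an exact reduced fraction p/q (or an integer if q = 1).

C = (-15, -23/3)
E = (-9, 10/3)

1. C_x = -15  [line -27/4·x + -33/4·y + -329/2 = 0 ∩ |CD|² = 3232/9]
2. C_y = -23/3  [line -27/4·x + -33/4·y + -329/2 = 0 ∩ |CD|² = 3232/9]
   → C = (-15, -23/3)
3. E_x = -9  [2·signedArea(EFA) = -33/4 ∩ AB ∥ CE]
4. E_y = 10/3  [2·signedArea(EFA) = -33/4 ∩ AB ∥ CE]
   → E = (-9, 10/3)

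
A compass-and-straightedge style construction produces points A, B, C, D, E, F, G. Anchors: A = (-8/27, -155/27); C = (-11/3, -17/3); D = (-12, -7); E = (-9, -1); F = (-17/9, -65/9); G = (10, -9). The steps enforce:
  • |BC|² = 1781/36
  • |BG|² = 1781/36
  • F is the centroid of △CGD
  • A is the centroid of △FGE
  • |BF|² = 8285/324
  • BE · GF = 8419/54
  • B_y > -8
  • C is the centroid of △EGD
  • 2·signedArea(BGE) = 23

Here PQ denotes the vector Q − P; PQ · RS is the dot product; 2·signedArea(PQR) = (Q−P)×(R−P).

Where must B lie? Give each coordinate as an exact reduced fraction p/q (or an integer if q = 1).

B = (19/6, -22/3)

1. B_x = 19/6  [2·signedArea(BGE) = 23 ∩ BE · GF = 8419/54]
2. B_y = -22/3  [2·signedArea(BGE) = 23 ∩ BE · GF = 8419/54]
   → B = (19/6, -22/3)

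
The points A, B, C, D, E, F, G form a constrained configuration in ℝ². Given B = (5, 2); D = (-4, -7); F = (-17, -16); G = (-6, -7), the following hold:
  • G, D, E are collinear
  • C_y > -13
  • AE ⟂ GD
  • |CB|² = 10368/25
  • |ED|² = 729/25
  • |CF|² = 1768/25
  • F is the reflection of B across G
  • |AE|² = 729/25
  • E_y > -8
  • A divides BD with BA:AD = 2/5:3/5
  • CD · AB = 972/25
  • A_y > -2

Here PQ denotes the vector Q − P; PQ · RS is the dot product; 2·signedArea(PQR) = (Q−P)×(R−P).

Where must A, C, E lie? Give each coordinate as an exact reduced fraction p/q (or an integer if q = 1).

A = (7/5, -8/5)
C = (-47/5, -62/5)
E = (7/5, -7)

1. A_x = 7/5  [A divides BD with BA:AD = 2/5:3/5]
2. A_y = -8/5  [A divides BD with BA:AD = 2/5:3/5]
   → A = (7/5, -8/5)
3. C_x = -47/5  [line -18/5·x + -18/5·y + -1962/25 = 0 ∩ |CB|² = 10368/25]
4. C_y = -62/5  [line -18/5·x + -18/5·y + -1962/25 = 0 ∩ |CB|² = 10368/25]
   → C = (-47/5, -62/5)
5. E_x = 7/5  [G, D, E are collinear ∩ AE ⟂ GD]
6. E_y = -7  [G, D, E are collinear ∩ AE ⟂ GD]
   → E = (7/5, -7)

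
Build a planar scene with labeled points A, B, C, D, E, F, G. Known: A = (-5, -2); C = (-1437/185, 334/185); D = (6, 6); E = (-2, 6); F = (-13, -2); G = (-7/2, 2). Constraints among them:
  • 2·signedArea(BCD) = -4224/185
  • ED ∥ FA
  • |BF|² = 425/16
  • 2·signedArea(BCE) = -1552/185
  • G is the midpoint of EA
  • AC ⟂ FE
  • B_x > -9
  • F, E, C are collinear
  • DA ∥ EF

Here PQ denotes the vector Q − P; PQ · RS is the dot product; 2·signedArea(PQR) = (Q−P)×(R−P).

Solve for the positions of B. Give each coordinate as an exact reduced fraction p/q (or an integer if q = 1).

B = (-33/4, 0)

1. B_x = -33/4  [2·signedArea(BCD) = -4224/185 ∩ 2·signedArea(BCE) = -1552/185]
2. B_y = 0  [2·signedArea(BCD) = -4224/185 ∩ 2·signedArea(BCE) = -1552/185]
   → B = (-33/4, 0)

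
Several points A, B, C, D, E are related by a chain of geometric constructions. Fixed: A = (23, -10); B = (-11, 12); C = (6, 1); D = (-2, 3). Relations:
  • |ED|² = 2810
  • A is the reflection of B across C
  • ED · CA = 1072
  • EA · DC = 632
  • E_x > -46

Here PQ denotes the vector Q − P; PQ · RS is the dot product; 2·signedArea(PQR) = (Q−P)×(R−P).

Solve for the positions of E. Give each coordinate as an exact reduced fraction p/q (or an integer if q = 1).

1. E_x = -45  [ED · CA = 1072 ∩ EA · DC = 632]
2. E_y = 34  [ED · CA = 1072 ∩ EA · DC = 632]
   → E = (-45, 34)

E = (-45, 34)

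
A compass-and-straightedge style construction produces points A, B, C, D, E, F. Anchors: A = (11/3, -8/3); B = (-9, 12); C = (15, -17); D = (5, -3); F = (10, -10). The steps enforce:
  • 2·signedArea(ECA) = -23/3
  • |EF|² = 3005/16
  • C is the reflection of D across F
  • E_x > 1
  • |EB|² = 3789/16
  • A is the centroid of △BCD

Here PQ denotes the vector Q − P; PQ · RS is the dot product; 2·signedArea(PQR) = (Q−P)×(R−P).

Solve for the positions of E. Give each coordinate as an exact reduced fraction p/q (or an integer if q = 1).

1. E_x = 3/2  [line -43/3·x + -34/3·y + 30 = 0 ∩ |EB|² = 3789/16]
2. E_y = 3/4  [line -43/3·x + -34/3·y + 30 = 0 ∩ |EB|² = 3789/16]
   → E = (3/2, 3/4)

E = (3/2, 3/4)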